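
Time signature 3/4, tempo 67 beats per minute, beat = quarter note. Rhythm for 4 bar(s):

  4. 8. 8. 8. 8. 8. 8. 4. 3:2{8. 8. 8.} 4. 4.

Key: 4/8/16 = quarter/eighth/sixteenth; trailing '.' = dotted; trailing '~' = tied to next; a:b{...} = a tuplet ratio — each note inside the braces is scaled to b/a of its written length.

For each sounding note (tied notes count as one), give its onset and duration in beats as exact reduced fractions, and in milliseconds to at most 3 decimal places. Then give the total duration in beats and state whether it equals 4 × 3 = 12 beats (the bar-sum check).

1) 0.0ms=0b +1343.284ms=3/2b
2) 1343.284ms=3/2b +671.642ms=3/4b
3) 2014.925ms=9/4b +671.642ms=3/4b
4) 2686.567ms=3b +671.642ms=3/4b
5) 3358.209ms=15/4b +671.642ms=3/4b
6) 4029.851ms=9/2b +671.642ms=3/4b
7) 4701.493ms=21/4b +671.642ms=3/4b
8) 5373.134ms=6b +1343.284ms=3/2b
9) 6716.418ms=15/2b +447.761ms=1/2b
10) 7164.179ms=8b +447.761ms=1/2b
11) 7611.94ms=17/2b +447.761ms=1/2b
12) 8059.701ms=9b +1343.284ms=3/2b
13) 9402.985ms=21/2b +1343.284ms=3/2b
Σ=12b of 12 (67bpm 3/4) — PASS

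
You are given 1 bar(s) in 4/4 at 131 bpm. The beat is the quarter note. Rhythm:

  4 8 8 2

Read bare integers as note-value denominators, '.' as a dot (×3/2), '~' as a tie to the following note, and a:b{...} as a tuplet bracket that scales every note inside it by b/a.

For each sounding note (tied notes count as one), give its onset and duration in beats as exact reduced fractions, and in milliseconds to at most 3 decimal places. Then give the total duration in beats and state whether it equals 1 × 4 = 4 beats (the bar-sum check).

1) 0.0ms=0b +458.015ms=1b
2) 458.015ms=1b +229.008ms=1/2b
3) 687.023ms=3/2b +229.008ms=1/2b
4) 916.031ms=2b +916.031ms=2b
Σ=4b of 4 (131bpm 4/4) — PASS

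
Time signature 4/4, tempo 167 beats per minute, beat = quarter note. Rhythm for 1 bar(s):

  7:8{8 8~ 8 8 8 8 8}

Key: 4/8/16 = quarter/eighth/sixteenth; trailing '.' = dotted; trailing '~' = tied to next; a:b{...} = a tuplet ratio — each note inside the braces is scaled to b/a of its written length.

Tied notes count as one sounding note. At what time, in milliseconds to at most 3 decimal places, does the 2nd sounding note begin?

1. 0.0ms @ 0 + 205.304ms (4/7)
2. 205.304ms @ 4/7 + 410.607ms (8/7)
3. 615.911ms @ 12/7 + 205.304ms (4/7)
4. 821.215ms @ 16/7 + 205.304ms (4/7)
5. 1026.518ms @ 20/7 + 205.304ms (4/7)
6. 1231.822ms @ 24/7 + 205.304ms (4/7)

note 2 onset = 4/7b = 205.304ms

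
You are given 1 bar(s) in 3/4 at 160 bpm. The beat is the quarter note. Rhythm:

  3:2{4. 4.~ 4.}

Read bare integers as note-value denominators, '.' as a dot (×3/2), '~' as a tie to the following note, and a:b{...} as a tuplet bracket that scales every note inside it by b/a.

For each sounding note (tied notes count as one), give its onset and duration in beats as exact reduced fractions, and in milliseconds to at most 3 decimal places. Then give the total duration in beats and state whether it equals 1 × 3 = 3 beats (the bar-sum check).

1) 0.0ms=0b +375.0ms=1b
2) 375.0ms=1b +750.0ms=2b
Σ=3b of 3 (160bpm 3/4) — PASS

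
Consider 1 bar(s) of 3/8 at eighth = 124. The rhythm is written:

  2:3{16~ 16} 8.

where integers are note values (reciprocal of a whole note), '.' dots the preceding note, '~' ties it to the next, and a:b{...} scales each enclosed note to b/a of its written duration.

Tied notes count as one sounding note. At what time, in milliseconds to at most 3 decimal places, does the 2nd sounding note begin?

note 2 onset = 3/2b = 725.806ms

1. 0.0ms @ 0 + 725.806ms (3/2)
2. 725.806ms @ 3/2 + 725.806ms (3/2)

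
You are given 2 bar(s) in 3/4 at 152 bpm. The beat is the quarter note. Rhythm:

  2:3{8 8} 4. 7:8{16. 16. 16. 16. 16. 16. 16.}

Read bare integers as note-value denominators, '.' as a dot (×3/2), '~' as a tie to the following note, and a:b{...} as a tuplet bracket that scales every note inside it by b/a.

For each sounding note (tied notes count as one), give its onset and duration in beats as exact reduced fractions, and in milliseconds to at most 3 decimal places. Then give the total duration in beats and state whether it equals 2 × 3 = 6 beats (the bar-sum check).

1) 0.0ms=0b +296.053ms=3/4b
2) 296.053ms=3/4b +296.053ms=3/4b
3) 592.105ms=3/2b +592.105ms=3/2b
4) 1184.211ms=3b +169.173ms=3/7b
5) 1353.383ms=24/7b +169.173ms=3/7b
6) 1522.556ms=27/7b +169.173ms=3/7b
7) 1691.729ms=30/7b +169.173ms=3/7b
8) 1860.902ms=33/7b +169.173ms=3/7b
9) 2030.075ms=36/7b +169.173ms=3/7b
10) 2199.248ms=39/7b +169.173ms=3/7b
Σ=6b of 6 (152bpm 3/4) — PASS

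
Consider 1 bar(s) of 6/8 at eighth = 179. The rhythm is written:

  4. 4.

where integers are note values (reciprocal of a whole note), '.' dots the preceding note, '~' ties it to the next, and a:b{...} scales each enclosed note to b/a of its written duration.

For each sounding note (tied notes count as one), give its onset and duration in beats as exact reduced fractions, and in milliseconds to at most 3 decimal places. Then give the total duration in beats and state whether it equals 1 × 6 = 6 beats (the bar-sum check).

1) 0.0ms=0b +1005.587ms=3b
2) 1005.587ms=3b +1005.587ms=3b
Σ=6b of 6 (179bpm 6/8) — PASS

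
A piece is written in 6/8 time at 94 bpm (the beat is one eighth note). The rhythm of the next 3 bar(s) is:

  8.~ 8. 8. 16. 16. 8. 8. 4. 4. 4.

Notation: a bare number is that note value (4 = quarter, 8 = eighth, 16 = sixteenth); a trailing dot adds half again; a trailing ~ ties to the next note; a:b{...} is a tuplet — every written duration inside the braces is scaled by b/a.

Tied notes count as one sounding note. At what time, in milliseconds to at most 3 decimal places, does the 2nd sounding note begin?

note 2 onset = 3b = 1914.894ms

1. 0.0ms @ 0 + 1914.894ms (3)
2. 1914.894ms @ 3 + 957.447ms (3/2)
3. 2872.34ms @ 9/2 + 478.723ms (3/4)
4. 3351.064ms @ 21/4 + 478.723ms (3/4)
5. 3829.787ms @ 6 + 957.447ms (3/2)
6. 4787.234ms @ 15/2 + 957.447ms (3/2)
7. 5744.681ms @ 9 + 1914.894ms (3)
8. 7659.574ms @ 12 + 1914.894ms (3)
9. 9574.468ms @ 15 + 1914.894ms (3)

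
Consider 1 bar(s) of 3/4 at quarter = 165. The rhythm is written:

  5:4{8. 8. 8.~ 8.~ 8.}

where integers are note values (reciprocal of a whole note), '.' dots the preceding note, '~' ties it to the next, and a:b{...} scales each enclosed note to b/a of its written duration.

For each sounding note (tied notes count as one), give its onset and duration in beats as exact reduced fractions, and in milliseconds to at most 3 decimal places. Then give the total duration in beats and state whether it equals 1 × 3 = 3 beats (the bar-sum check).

1) 0.0ms=0b +218.182ms=3/5b
2) 218.182ms=3/5b +218.182ms=3/5b
3) 436.364ms=6/5b +654.545ms=9/5b
Σ=3b of 3 (165bpm 3/4) — PASS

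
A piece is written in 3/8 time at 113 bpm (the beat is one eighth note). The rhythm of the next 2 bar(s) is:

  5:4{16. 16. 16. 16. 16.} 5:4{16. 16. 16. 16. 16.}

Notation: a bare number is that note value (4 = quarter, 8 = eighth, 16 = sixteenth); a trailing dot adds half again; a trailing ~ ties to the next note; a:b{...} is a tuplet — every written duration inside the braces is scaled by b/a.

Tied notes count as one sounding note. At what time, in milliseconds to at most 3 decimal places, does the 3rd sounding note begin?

note 3 onset = 6/5b = 637.168ms

1. 0.0ms @ 0 + 318.584ms (3/5)
2. 318.584ms @ 3/5 + 318.584ms (3/5)
3. 637.168ms @ 6/5 + 318.584ms (3/5)
4. 955.752ms @ 9/5 + 318.584ms (3/5)
5. 1274.336ms @ 12/5 + 318.584ms (3/5)
6. 1592.92ms @ 3 + 318.584ms (3/5)
7. 1911.504ms @ 18/5 + 318.584ms (3/5)
8. 2230.088ms @ 21/5 + 318.584ms (3/5)
9. 2548.673ms @ 24/5 + 318.584ms (3/5)
10. 2867.257ms @ 27/5 + 318.584ms (3/5)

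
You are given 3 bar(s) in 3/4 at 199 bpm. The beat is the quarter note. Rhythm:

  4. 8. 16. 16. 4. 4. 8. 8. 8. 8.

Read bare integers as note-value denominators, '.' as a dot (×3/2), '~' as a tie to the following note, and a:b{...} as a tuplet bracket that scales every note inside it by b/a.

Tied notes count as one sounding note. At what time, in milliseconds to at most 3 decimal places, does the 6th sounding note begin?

1. 0.0ms @ 0 + 452.261ms (3/2)
2. 452.261ms @ 3/2 + 226.131ms (3/4)
3. 678.392ms @ 9/4 + 113.065ms (3/8)
4. 791.457ms @ 21/8 + 113.065ms (3/8)
5. 904.523ms @ 3 + 452.261ms (3/2)
6. 1356.784ms @ 9/2 + 452.261ms (3/2)
7. 1809.045ms @ 6 + 226.131ms (3/4)
8. 2035.176ms @ 27/4 + 226.131ms (3/4)
9. 2261.307ms @ 15/2 + 226.131ms (3/4)
10. 2487.437ms @ 33/4 + 226.131ms (3/4)

note 6 onset = 9/2b = 1356.784ms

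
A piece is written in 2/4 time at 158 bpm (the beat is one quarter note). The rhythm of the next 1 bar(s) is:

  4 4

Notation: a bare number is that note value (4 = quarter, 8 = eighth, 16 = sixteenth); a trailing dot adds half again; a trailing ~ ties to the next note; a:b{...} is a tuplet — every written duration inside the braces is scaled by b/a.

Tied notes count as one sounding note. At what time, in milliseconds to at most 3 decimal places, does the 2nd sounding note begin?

1. 0.0ms @ 0 + 379.747ms (1)
2. 379.747ms @ 1 + 379.747ms (1)

note 2 onset = 1b = 379.747ms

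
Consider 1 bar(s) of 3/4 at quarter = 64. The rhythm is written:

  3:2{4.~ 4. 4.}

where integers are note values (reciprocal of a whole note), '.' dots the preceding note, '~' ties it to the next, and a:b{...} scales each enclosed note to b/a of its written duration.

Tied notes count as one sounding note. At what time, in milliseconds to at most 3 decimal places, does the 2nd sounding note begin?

note 2 onset = 2b = 1875.0ms

1. 0.0ms @ 0 + 1875.0ms (2)
2. 1875.0ms @ 2 + 937.5ms (1)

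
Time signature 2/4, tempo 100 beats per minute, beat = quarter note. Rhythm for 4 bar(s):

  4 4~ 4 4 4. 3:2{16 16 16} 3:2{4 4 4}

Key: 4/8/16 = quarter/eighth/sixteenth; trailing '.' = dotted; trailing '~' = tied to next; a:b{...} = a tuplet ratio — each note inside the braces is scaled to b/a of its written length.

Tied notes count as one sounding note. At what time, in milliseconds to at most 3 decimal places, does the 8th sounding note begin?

1. 0.0ms @ 0 + 600.0ms (1)
2. 600.0ms @ 1 + 1200.0ms (2)
3. 1800.0ms @ 3 + 600.0ms (1)
4. 2400.0ms @ 4 + 900.0ms (3/2)
5. 3300.0ms @ 11/2 + 100.0ms (1/6)
6. 3400.0ms @ 17/3 + 100.0ms (1/6)
7. 3500.0ms @ 35/6 + 100.0ms (1/6)
8. 3600.0ms @ 6 + 400.0ms (2/3)
9. 4000.0ms @ 20/3 + 400.0ms (2/3)
10. 4400.0ms @ 22/3 + 400.0ms (2/3)

note 8 onset = 6b = 3600.0ms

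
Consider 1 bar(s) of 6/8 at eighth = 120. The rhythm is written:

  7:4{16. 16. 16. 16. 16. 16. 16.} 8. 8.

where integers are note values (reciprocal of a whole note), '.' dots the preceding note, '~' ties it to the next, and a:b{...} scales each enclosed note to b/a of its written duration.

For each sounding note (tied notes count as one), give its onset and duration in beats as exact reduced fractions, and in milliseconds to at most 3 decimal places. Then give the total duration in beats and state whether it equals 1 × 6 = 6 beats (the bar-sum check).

1) 0.0ms=0b +214.286ms=3/7b
2) 214.286ms=3/7b +214.286ms=3/7b
3) 428.571ms=6/7b +214.286ms=3/7b
4) 642.857ms=9/7b +214.286ms=3/7b
5) 857.143ms=12/7b +214.286ms=3/7b
6) 1071.429ms=15/7b +214.286ms=3/7b
7) 1285.714ms=18/7b +214.286ms=3/7b
8) 1500.0ms=3b +750.0ms=3/2b
9) 2250.0ms=9/2b +750.0ms=3/2b
Σ=6b of 6 (120bpm 6/8) — PASS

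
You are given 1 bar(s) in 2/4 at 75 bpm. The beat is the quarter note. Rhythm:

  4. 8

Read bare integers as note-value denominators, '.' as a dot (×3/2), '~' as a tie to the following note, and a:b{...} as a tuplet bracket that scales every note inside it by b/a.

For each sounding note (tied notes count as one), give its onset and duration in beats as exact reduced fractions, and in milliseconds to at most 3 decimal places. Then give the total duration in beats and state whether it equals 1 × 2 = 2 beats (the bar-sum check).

1) 0.0ms=0b +1200.0ms=3/2b
2) 1200.0ms=3/2b +400.0ms=1/2b
Σ=2b of 2 (75bpm 2/4) — PASS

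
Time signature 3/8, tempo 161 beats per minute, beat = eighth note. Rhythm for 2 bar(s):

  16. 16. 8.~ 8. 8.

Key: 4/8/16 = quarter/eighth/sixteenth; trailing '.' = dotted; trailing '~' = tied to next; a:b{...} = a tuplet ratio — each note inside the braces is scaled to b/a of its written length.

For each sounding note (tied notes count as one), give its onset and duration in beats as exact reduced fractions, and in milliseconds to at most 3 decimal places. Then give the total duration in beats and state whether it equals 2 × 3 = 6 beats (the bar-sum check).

1) 0.0ms=0b +279.503ms=3/4b
2) 279.503ms=3/4b +279.503ms=3/4b
3) 559.006ms=3/2b +1118.012ms=3b
4) 1677.019ms=9/2b +559.006ms=3/2b
Σ=6b of 6 (161bpm 3/8) — PASS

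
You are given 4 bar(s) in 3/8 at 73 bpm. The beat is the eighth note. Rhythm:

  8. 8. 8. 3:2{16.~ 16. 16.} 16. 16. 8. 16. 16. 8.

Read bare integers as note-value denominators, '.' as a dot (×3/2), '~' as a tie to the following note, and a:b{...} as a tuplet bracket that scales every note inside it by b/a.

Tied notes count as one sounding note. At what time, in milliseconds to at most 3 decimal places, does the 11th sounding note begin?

1. 0.0ms @ 0 + 1232.877ms (3/2)
2. 1232.877ms @ 3/2 + 1232.877ms (3/2)
3. 2465.753ms @ 3 + 1232.877ms (3/2)
4. 3698.63ms @ 9/2 + 821.918ms (1)
5. 4520.548ms @ 11/2 + 410.959ms (1/2)
6. 4931.507ms @ 6 + 616.438ms (3/4)
7. 5547.945ms @ 27/4 + 616.438ms (3/4)
8. 6164.384ms @ 15/2 + 1232.877ms (3/2)
9. 7397.26ms @ 9 + 616.438ms (3/4)
10. 8013.699ms @ 39/4 + 616.438ms (3/4)
11. 8630.137ms @ 21/2 + 1232.877ms (3/2)

note 11 onset = 21/2b = 8630.137ms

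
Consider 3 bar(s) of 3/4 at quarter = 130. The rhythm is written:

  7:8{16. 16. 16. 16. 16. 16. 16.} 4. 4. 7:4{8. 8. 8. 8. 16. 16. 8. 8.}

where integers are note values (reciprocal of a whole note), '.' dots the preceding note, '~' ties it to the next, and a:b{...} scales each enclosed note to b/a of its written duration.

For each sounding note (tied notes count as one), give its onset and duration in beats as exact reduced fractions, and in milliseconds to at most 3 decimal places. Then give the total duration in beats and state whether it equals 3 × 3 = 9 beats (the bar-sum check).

1) 0.0ms=0b +197.802ms=3/7b
2) 197.802ms=3/7b +197.802ms=3/7b
3) 395.604ms=6/7b +197.802ms=3/7b
4) 593.407ms=9/7b +197.802ms=3/7b
5) 791.209ms=12/7b +197.802ms=3/7b
6) 989.011ms=15/7b +197.802ms=3/7b
7) 1186.813ms=18/7b +197.802ms=3/7b
8) 1384.615ms=3b +692.308ms=3/2b
9) 2076.923ms=9/2b +692.308ms=3/2b
10) 2769.231ms=6b +197.802ms=3/7b
11) 2967.033ms=45/7b +197.802ms=3/7b
12) 3164.835ms=48/7b +197.802ms=3/7b
13) 3362.637ms=51/7b +197.802ms=3/7b
14) 3560.44ms=54/7b +98.901ms=3/14b
15) 3659.341ms=111/14b +98.901ms=3/14b
16) 3758.242ms=57/7b +197.802ms=3/7b
17) 3956.044ms=60/7b +197.802ms=3/7b
Σ=9b of 9 (130bpm 3/4) — PASS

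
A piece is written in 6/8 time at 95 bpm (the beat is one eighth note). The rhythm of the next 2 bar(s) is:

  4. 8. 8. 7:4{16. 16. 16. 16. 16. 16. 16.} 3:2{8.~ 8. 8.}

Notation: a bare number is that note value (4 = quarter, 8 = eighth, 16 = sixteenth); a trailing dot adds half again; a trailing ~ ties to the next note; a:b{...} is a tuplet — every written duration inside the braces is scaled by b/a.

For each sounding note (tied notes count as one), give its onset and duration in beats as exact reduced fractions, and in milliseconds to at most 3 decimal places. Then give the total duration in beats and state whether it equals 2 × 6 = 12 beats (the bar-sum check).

1) 0.0ms=0b +1894.737ms=3b
2) 1894.737ms=3b +947.368ms=3/2b
3) 2842.105ms=9/2b +947.368ms=3/2b
4) 3789.474ms=6b +270.677ms=3/7b
5) 4060.15ms=45/7b +270.677ms=3/7b
6) 4330.827ms=48/7b +270.677ms=3/7b
7) 4601.504ms=51/7b +270.677ms=3/7b
8) 4872.18ms=54/7b +270.677ms=3/7b
9) 5142.857ms=57/7b +270.677ms=3/7b
10) 5413.534ms=60/7b +270.677ms=3/7b
11) 5684.211ms=9b +1263.158ms=2b
12) 6947.368ms=11b +631.579ms=1b
Σ=12b of 12 (95bpm 6/8) — PASS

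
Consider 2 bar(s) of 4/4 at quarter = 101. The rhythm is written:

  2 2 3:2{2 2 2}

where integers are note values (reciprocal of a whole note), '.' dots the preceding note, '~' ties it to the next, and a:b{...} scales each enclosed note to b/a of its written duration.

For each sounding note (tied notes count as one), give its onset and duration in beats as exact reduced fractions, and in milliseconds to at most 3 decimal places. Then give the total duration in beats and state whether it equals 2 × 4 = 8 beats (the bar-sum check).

1) 0.0ms=0b +1188.119ms=2b
2) 1188.119ms=2b +1188.119ms=2b
3) 2376.238ms=4b +792.079ms=4/3b
4) 3168.317ms=16/3b +792.079ms=4/3b
5) 3960.396ms=20/3b +792.079ms=4/3b
Σ=8b of 8 (101bpm 4/4) — PASS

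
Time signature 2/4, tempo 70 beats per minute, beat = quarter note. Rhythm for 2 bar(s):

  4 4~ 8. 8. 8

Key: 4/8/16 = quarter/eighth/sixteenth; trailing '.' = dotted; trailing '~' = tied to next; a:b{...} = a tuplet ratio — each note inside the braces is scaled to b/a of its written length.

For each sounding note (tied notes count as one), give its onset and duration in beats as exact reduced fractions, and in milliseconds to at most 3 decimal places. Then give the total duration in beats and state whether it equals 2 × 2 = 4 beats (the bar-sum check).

1) 0.0ms=0b +857.143ms=1b
2) 857.143ms=1b +1500.0ms=7/4b
3) 2357.143ms=11/4b +642.857ms=3/4b
4) 3000.0ms=7/2b +428.571ms=1/2b
Σ=4b of 4 (70bpm 2/4) — PASS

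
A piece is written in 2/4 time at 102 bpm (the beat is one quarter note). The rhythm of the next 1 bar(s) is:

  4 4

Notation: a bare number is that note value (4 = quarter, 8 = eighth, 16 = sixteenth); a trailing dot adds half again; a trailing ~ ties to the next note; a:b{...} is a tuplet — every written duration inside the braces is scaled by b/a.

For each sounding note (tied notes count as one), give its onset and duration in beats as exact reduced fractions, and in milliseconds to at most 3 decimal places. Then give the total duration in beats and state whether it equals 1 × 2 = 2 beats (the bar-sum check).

1) 0.0ms=0b +588.235ms=1b
2) 588.235ms=1b +588.235ms=1b
Σ=2b of 2 (102bpm 2/4) — PASS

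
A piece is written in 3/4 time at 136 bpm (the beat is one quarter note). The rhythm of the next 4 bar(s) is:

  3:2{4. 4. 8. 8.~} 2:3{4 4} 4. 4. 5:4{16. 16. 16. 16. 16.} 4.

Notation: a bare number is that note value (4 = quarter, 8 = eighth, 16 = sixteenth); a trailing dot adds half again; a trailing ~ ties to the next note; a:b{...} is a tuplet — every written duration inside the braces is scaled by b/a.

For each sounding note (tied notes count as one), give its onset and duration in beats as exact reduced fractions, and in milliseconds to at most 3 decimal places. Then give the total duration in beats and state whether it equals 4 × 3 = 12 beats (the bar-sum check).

1) 0.0ms=0b +441.176ms=1b
2) 441.176ms=1b +441.176ms=1b
3) 882.353ms=2b +220.588ms=1/2b
4) 1102.941ms=5/2b +882.353ms=2b
5) 1985.294ms=9/2b +661.765ms=3/2b
6) 2647.059ms=6b +661.765ms=3/2b
7) 3308.824ms=15/2b +661.765ms=3/2b
8) 3970.588ms=9b +132.353ms=3/10b
9) 4102.941ms=93/10b +132.353ms=3/10b
10) 4235.294ms=48/5b +132.353ms=3/10b
11) 4367.647ms=99/10b +132.353ms=3/10b
12) 4500.0ms=51/5b +132.353ms=3/10b
13) 4632.353ms=21/2b +661.765ms=3/2b
Σ=12b of 12 (136bpm 3/4) — PASS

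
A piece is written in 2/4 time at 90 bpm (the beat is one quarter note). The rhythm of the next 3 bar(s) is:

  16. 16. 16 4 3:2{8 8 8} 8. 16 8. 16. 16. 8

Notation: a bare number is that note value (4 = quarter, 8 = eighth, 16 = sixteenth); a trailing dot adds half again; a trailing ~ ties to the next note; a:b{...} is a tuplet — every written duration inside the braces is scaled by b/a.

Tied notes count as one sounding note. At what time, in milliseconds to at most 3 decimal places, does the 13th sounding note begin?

note 13 onset = 11/2b = 3666.667ms

1. 0.0ms @ 0 + 250.0ms (3/8)
2. 250.0ms @ 3/8 + 250.0ms (3/8)
3. 500.0ms @ 3/4 + 166.667ms (1/4)
4. 666.667ms @ 1 + 666.667ms (1)
5. 1333.333ms @ 2 + 222.222ms (1/3)
6. 1555.556ms @ 7/3 + 222.222ms (1/3)
7. 1777.778ms @ 8/3 + 222.222ms (1/3)
8. 2000.0ms @ 3 + 500.0ms (3/4)
9. 2500.0ms @ 15/4 + 166.667ms (1/4)
10. 2666.667ms @ 4 + 500.0ms (3/4)
11. 3166.667ms @ 19/4 + 250.0ms (3/8)
12. 3416.667ms @ 41/8 + 250.0ms (3/8)
13. 3666.667ms @ 11/2 + 333.333ms (1/2)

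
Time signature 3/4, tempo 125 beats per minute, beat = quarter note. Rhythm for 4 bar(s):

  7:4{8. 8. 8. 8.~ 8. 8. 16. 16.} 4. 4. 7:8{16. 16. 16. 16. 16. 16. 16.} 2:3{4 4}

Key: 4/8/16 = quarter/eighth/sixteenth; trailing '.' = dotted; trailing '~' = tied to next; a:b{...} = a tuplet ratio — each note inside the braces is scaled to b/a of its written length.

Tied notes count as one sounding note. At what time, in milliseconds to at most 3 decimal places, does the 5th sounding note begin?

note 5 onset = 15/7b = 1028.571ms

1. 0.0ms @ 0 + 205.714ms (3/7)
2. 205.714ms @ 3/7 + 205.714ms (3/7)
3. 411.429ms @ 6/7 + 205.714ms (3/7)
4. 617.143ms @ 9/7 + 411.429ms (6/7)
5. 1028.571ms @ 15/7 + 205.714ms (3/7)
6. 1234.286ms @ 18/7 + 102.857ms (3/14)
7. 1337.143ms @ 39/14 + 102.857ms (3/14)
8. 1440.0ms @ 3 + 720.0ms (3/2)
9. 2160.0ms @ 9/2 + 720.0ms (3/2)
10. 2880.0ms @ 6 + 205.714ms (3/7)
11. 3085.714ms @ 45/7 + 205.714ms (3/7)
12. 3291.429ms @ 48/7 + 205.714ms (3/7)
13. 3497.143ms @ 51/7 + 205.714ms (3/7)
14. 3702.857ms @ 54/7 + 205.714ms (3/7)
15. 3908.571ms @ 57/7 + 205.714ms (3/7)
16. 4114.286ms @ 60/7 + 205.714ms (3/7)
17. 4320.0ms @ 9 + 720.0ms (3/2)
18. 5040.0ms @ 21/2 + 720.0ms (3/2)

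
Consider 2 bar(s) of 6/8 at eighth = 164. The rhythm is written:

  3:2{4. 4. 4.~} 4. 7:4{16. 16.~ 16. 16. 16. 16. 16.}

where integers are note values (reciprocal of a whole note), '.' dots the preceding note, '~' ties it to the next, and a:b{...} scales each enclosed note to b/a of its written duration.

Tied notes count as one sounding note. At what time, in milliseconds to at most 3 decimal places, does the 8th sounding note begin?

1. 0.0ms @ 0 + 731.707ms (2)
2. 731.707ms @ 2 + 731.707ms (2)
3. 1463.415ms @ 4 + 1829.268ms (5)
4. 3292.683ms @ 9 + 156.794ms (3/7)
5. 3449.477ms @ 66/7 + 313.589ms (6/7)
6. 3763.066ms @ 72/7 + 156.794ms (3/7)
7. 3919.861ms @ 75/7 + 156.794ms (3/7)
8. 4076.655ms @ 78/7 + 156.794ms (3/7)
9. 4233.449ms @ 81/7 + 156.794ms (3/7)

note 8 onset = 78/7b = 4076.655ms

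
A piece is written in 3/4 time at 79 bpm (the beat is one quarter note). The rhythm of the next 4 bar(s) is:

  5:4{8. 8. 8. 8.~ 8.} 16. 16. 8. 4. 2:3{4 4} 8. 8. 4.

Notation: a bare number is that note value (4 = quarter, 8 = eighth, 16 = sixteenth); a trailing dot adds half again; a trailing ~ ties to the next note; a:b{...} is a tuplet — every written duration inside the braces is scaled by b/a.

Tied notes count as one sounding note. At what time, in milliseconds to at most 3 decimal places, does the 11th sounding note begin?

note 11 onset = 9b = 6835.443ms

1. 0.0ms @ 0 + 455.696ms (3/5)
2. 455.696ms @ 3/5 + 455.696ms (3/5)
3. 911.392ms @ 6/5 + 455.696ms (3/5)
4. 1367.089ms @ 9/5 + 911.392ms (6/5)
5. 2278.481ms @ 3 + 284.81ms (3/8)
6. 2563.291ms @ 27/8 + 284.81ms (3/8)
7. 2848.101ms @ 15/4 + 569.62ms (3/4)
8. 3417.722ms @ 9/2 + 1139.241ms (3/2)
9. 4556.962ms @ 6 + 1139.241ms (3/2)
10. 5696.203ms @ 15/2 + 1139.241ms (3/2)
11. 6835.443ms @ 9 + 569.62ms (3/4)
12. 7405.063ms @ 39/4 + 569.62ms (3/4)
13. 7974.684ms @ 21/2 + 1139.241ms (3/2)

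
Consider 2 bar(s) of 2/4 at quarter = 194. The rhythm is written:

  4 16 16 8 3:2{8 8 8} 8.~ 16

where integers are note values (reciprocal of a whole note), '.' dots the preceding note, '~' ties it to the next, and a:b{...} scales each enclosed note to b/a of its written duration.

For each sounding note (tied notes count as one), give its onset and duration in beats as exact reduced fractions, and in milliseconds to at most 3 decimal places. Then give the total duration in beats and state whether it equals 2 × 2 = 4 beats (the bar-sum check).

1) 0.0ms=0b +309.278ms=1b
2) 309.278ms=1b +77.32ms=1/4b
3) 386.598ms=5/4b +77.32ms=1/4b
4) 463.918ms=3/2b +154.639ms=1/2b
5) 618.557ms=2b +103.093ms=1/3b
6) 721.649ms=7/3b +103.093ms=1/3b
7) 824.742ms=8/3b +103.093ms=1/3b
8) 927.835ms=3b +309.278ms=1b
Σ=4b of 4 (194bpm 2/4) — PASS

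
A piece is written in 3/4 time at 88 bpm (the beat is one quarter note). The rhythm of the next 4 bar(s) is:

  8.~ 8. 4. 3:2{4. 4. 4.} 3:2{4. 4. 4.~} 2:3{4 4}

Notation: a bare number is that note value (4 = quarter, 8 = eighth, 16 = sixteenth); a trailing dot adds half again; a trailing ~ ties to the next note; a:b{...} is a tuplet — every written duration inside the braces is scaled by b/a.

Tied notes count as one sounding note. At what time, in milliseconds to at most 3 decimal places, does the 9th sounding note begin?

1. 0.0ms @ 0 + 1022.727ms (3/2)
2. 1022.727ms @ 3/2 + 1022.727ms (3/2)
3. 2045.455ms @ 3 + 681.818ms (1)
4. 2727.273ms @ 4 + 681.818ms (1)
5. 3409.091ms @ 5 + 681.818ms (1)
6. 4090.909ms @ 6 + 681.818ms (1)
7. 4772.727ms @ 7 + 681.818ms (1)
8. 5454.545ms @ 8 + 1704.545ms (5/2)
9. 7159.091ms @ 21/2 + 1022.727ms (3/2)

note 9 onset = 21/2b = 7159.091ms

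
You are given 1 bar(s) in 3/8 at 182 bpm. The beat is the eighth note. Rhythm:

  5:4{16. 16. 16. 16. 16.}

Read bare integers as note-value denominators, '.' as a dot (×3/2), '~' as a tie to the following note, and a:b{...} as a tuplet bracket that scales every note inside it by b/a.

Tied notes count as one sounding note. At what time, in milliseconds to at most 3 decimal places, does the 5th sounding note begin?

1. 0.0ms @ 0 + 197.802ms (3/5)
2. 197.802ms @ 3/5 + 197.802ms (3/5)
3. 395.604ms @ 6/5 + 197.802ms (3/5)
4. 593.407ms @ 9/5 + 197.802ms (3/5)
5. 791.209ms @ 12/5 + 197.802ms (3/5)

note 5 onset = 12/5b = 791.209ms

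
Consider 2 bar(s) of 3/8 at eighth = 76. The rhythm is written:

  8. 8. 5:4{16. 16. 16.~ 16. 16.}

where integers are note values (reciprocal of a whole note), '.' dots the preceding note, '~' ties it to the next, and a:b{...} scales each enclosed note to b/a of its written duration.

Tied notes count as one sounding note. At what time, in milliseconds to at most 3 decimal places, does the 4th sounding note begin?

note 4 onset = 18/5b = 2842.105ms

1. 0.0ms @ 0 + 1184.211ms (3/2)
2. 1184.211ms @ 3/2 + 1184.211ms (3/2)
3. 2368.421ms @ 3 + 473.684ms (3/5)
4. 2842.105ms @ 18/5 + 473.684ms (3/5)
5. 3315.789ms @ 21/5 + 947.368ms (6/5)
6. 4263.158ms @ 27/5 + 473.684ms (3/5)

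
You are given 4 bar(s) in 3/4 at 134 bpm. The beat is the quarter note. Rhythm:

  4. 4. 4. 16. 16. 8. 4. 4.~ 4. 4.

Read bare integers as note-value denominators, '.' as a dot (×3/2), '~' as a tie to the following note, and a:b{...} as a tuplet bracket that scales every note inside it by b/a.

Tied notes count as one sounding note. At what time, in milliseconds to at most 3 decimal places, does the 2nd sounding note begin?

1. 0.0ms @ 0 + 671.642ms (3/2)
2. 671.642ms @ 3/2 + 671.642ms (3/2)
3. 1343.284ms @ 3 + 671.642ms (3/2)
4. 2014.925ms @ 9/2 + 167.91ms (3/8)
5. 2182.836ms @ 39/8 + 167.91ms (3/8)
6. 2350.746ms @ 21/4 + 335.821ms (3/4)
7. 2686.567ms @ 6 + 671.642ms (3/2)
8. 3358.209ms @ 15/2 + 1343.284ms (3)
9. 4701.493ms @ 21/2 + 671.642ms (3/2)

note 2 onset = 3/2b = 671.642ms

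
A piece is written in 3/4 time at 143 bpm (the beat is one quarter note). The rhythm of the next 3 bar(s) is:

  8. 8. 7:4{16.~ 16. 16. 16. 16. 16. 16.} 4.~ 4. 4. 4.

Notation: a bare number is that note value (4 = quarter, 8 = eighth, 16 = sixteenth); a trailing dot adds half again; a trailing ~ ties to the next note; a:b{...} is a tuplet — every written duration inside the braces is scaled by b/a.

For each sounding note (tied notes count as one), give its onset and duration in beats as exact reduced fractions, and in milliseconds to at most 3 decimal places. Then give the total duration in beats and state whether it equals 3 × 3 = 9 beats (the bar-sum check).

1) 0.0ms=0b +314.685ms=3/4b
2) 314.685ms=3/4b +314.685ms=3/4b
3) 629.371ms=3/2b +179.82ms=3/7b
4) 809.191ms=27/14b +89.91ms=3/14b
5) 899.101ms=15/7b +89.91ms=3/14b
6) 989.011ms=33/14b +89.91ms=3/14b
7) 1078.921ms=18/7b +89.91ms=3/14b
8) 1168.831ms=39/14b +89.91ms=3/14b
9) 1258.741ms=3b +1258.741ms=3b
10) 2517.483ms=6b +629.371ms=3/2b
11) 3146.853ms=15/2b +629.371ms=3/2b
Σ=9b of 9 (143bpm 3/4) — PASS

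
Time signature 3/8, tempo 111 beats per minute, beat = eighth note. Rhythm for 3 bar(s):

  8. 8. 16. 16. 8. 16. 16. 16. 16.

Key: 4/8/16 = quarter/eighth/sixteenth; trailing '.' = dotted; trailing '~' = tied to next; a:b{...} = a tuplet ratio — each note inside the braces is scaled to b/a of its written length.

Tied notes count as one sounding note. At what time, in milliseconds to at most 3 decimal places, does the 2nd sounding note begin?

note 2 onset = 3/2b = 810.811ms

1. 0.0ms @ 0 + 810.811ms (3/2)
2. 810.811ms @ 3/2 + 810.811ms (3/2)
3. 1621.622ms @ 3 + 405.405ms (3/4)
4. 2027.027ms @ 15/4 + 405.405ms (3/4)
5. 2432.432ms @ 9/2 + 810.811ms (3/2)
6. 3243.243ms @ 6 + 405.405ms (3/4)
7. 3648.649ms @ 27/4 + 405.405ms (3/4)
8. 4054.054ms @ 15/2 + 405.405ms (3/4)
9. 4459.459ms @ 33/4 + 405.405ms (3/4)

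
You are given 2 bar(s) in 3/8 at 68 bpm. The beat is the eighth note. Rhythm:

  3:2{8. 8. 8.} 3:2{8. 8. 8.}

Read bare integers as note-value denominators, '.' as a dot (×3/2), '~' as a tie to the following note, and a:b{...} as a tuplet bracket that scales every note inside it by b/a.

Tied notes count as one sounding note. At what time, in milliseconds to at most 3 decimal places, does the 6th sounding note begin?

1. 0.0ms @ 0 + 882.353ms (1)
2. 882.353ms @ 1 + 882.353ms (1)
3. 1764.706ms @ 2 + 882.353ms (1)
4. 2647.059ms @ 3 + 882.353ms (1)
5. 3529.412ms @ 4 + 882.353ms (1)
6. 4411.765ms @ 5 + 882.353ms (1)

note 6 onset = 5b = 4411.765ms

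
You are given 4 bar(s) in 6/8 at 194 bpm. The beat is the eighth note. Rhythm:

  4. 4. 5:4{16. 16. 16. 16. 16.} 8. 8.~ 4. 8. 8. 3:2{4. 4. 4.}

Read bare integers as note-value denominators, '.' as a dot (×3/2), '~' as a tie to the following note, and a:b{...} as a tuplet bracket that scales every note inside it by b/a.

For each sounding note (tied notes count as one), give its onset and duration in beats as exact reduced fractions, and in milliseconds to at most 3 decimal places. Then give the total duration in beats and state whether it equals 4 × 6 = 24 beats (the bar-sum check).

1) 0.0ms=0b +927.835ms=3b
2) 927.835ms=3b +927.835ms=3b
3) 1855.67ms=6b +185.567ms=3/5b
4) 2041.237ms=33/5b +185.567ms=3/5b
5) 2226.804ms=36/5b +185.567ms=3/5b
6) 2412.371ms=39/5b +185.567ms=3/5b
7) 2597.938ms=42/5b +185.567ms=3/5b
8) 2783.505ms=9b +463.918ms=3/2b
9) 3247.423ms=21/2b +1391.753ms=9/2b
10) 4639.175ms=15b +463.918ms=3/2b
11) 5103.093ms=33/2b +463.918ms=3/2b
12) 5567.01ms=18b +618.557ms=2b
13) 6185.567ms=20b +618.557ms=2b
14) 6804.124ms=22b +618.557ms=2b
Σ=24b of 24 (194bpm 6/8) — PASS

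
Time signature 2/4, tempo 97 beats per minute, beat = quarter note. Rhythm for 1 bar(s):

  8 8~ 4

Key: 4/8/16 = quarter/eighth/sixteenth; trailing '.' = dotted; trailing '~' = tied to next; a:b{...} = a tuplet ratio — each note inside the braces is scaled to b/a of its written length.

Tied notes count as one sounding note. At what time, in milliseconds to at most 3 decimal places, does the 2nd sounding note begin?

1. 0.0ms @ 0 + 309.278ms (1/2)
2. 309.278ms @ 1/2 + 927.835ms (3/2)

note 2 onset = 1/2b = 309.278ms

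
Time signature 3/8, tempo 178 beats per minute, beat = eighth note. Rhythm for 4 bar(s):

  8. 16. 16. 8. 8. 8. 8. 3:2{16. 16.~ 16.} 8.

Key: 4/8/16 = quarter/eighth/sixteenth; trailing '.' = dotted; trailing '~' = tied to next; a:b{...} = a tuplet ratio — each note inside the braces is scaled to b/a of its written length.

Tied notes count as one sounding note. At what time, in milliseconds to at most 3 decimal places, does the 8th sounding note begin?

1. 0.0ms @ 0 + 505.618ms (3/2)
2. 505.618ms @ 3/2 + 252.809ms (3/4)
3. 758.427ms @ 9/4 + 252.809ms (3/4)
4. 1011.236ms @ 3 + 505.618ms (3/2)
5. 1516.854ms @ 9/2 + 505.618ms (3/2)
6. 2022.472ms @ 6 + 505.618ms (3/2)
7. 2528.09ms @ 15/2 + 505.618ms (3/2)
8. 3033.708ms @ 9 + 168.539ms (1/2)
9. 3202.247ms @ 19/2 + 337.079ms (1)
10. 3539.326ms @ 21/2 + 505.618ms (3/2)

note 8 onset = 9b = 3033.708ms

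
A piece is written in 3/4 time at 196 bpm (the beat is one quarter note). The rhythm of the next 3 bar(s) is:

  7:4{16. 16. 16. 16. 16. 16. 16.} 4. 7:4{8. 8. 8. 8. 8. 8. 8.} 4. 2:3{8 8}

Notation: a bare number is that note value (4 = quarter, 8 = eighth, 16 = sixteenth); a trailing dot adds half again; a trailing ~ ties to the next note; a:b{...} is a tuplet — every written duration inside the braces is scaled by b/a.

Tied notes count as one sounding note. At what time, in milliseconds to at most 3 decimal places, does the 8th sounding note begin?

1. 0.0ms @ 0 + 65.598ms (3/14)
2. 65.598ms @ 3/14 + 65.598ms (3/14)
3. 131.195ms @ 3/7 + 65.598ms (3/14)
4. 196.793ms @ 9/14 + 65.598ms (3/14)
5. 262.391ms @ 6/7 + 65.598ms (3/14)
6. 327.988ms @ 15/14 + 65.598ms (3/14)
7. 393.586ms @ 9/7 + 65.598ms (3/14)
8. 459.184ms @ 3/2 + 459.184ms (3/2)
9. 918.367ms @ 3 + 131.195ms (3/7)
10. 1049.563ms @ 24/7 + 131.195ms (3/7)
11. 1180.758ms @ 27/7 + 131.195ms (3/7)
12. 1311.953ms @ 30/7 + 131.195ms (3/7)
13. 1443.149ms @ 33/7 + 131.195ms (3/7)
14. 1574.344ms @ 36/7 + 131.195ms (3/7)
15. 1705.539ms @ 39/7 + 131.195ms (3/7)
16. 1836.735ms @ 6 + 459.184ms (3/2)
17. 2295.918ms @ 15/2 + 229.592ms (3/4)
18. 2525.51ms @ 33/4 + 229.592ms (3/4)

note 8 onset = 3/2b = 459.184ms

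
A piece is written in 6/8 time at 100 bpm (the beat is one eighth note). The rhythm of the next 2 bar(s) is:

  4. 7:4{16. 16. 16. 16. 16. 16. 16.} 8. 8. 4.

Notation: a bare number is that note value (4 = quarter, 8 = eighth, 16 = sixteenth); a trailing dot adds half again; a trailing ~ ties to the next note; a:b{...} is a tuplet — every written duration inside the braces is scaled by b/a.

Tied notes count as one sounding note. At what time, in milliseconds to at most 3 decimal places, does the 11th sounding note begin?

note 11 onset = 9b = 5400.0ms

1. 0.0ms @ 0 + 1800.0ms (3)
2. 1800.0ms @ 3 + 257.143ms (3/7)
3. 2057.143ms @ 24/7 + 257.143ms (3/7)
4. 2314.286ms @ 27/7 + 257.143ms (3/7)
5. 2571.429ms @ 30/7 + 257.143ms (3/7)
6. 2828.571ms @ 33/7 + 257.143ms (3/7)
7. 3085.714ms @ 36/7 + 257.143ms (3/7)
8. 3342.857ms @ 39/7 + 257.143ms (3/7)
9. 3600.0ms @ 6 + 900.0ms (3/2)
10. 4500.0ms @ 15/2 + 900.0ms (3/2)
11. 5400.0ms @ 9 + 1800.0ms (3)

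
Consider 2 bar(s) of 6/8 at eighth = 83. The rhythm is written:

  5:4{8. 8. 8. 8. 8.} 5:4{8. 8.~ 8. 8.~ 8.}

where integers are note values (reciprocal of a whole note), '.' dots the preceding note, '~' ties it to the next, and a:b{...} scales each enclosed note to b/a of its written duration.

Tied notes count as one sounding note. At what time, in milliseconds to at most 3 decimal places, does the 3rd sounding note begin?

note 3 onset = 12/5b = 1734.94ms

1. 0.0ms @ 0 + 867.47ms (6/5)
2. 867.47ms @ 6/5 + 867.47ms (6/5)
3. 1734.94ms @ 12/5 + 867.47ms (6/5)
4. 2602.41ms @ 18/5 + 867.47ms (6/5)
5. 3469.88ms @ 24/5 + 867.47ms (6/5)
6. 4337.349ms @ 6 + 867.47ms (6/5)
7. 5204.819ms @ 36/5 + 1734.94ms (12/5)
8. 6939.759ms @ 48/5 + 1734.94ms (12/5)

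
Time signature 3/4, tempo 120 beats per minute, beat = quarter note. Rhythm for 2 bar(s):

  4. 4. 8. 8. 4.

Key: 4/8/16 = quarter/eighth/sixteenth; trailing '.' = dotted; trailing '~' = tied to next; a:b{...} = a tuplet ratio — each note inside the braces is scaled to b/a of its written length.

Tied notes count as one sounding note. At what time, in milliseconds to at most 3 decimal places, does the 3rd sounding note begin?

1. 0.0ms @ 0 + 750.0ms (3/2)
2. 750.0ms @ 3/2 + 750.0ms (3/2)
3. 1500.0ms @ 3 + 375.0ms (3/4)
4. 1875.0ms @ 15/4 + 375.0ms (3/4)
5. 2250.0ms @ 9/2 + 750.0ms (3/2)

note 3 onset = 3b = 1500.0ms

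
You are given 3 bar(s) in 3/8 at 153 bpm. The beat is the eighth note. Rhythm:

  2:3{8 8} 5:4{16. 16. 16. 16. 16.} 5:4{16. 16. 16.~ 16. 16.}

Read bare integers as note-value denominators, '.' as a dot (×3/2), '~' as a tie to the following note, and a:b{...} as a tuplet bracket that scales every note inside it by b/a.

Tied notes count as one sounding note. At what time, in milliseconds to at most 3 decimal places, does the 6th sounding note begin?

note 6 onset = 24/5b = 1882.353ms

1. 0.0ms @ 0 + 588.235ms (3/2)
2. 588.235ms @ 3/2 + 588.235ms (3/2)
3. 1176.471ms @ 3 + 235.294ms (3/5)
4. 1411.765ms @ 18/5 + 235.294ms (3/5)
5. 1647.059ms @ 21/5 + 235.294ms (3/5)
6. 1882.353ms @ 24/5 + 235.294ms (3/5)
7. 2117.647ms @ 27/5 + 235.294ms (3/5)
8. 2352.941ms @ 6 + 235.294ms (3/5)
9. 2588.235ms @ 33/5 + 235.294ms (3/5)
10. 2823.529ms @ 36/5 + 470.588ms (6/5)
11. 3294.118ms @ 42/5 + 235.294ms (3/5)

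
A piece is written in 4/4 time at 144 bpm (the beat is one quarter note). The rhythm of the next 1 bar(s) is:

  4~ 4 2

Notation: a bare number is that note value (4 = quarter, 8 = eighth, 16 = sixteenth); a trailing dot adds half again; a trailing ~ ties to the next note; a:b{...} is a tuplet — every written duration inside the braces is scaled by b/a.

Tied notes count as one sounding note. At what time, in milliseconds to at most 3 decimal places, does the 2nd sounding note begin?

1. 0.0ms @ 0 + 833.333ms (2)
2. 833.333ms @ 2 + 833.333ms (2)

note 2 onset = 2b = 833.333ms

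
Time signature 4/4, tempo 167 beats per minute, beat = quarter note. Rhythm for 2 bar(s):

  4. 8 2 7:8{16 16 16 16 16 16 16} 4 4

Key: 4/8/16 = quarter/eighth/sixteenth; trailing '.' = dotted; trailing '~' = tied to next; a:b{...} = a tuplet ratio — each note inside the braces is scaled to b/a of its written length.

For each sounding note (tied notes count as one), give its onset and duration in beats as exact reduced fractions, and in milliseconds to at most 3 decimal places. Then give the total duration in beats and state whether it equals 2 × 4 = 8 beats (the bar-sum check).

1) 0.0ms=0b +538.922ms=3/2b
2) 538.922ms=3/2b +179.641ms=1/2b
3) 718.563ms=2b +718.563ms=2b
4) 1437.126ms=4b +102.652ms=2/7b
5) 1539.778ms=30/7b +102.652ms=2/7b
6) 1642.429ms=32/7b +102.652ms=2/7b
7) 1745.081ms=34/7b +102.652ms=2/7b
8) 1847.733ms=36/7b +102.652ms=2/7b
9) 1950.385ms=38/7b +102.652ms=2/7b
10) 2053.037ms=40/7b +102.652ms=2/7b
11) 2155.689ms=6b +359.281ms=1b
12) 2514.97ms=7b +359.281ms=1b
Σ=8b of 8 (167bpm 4/4) — PASS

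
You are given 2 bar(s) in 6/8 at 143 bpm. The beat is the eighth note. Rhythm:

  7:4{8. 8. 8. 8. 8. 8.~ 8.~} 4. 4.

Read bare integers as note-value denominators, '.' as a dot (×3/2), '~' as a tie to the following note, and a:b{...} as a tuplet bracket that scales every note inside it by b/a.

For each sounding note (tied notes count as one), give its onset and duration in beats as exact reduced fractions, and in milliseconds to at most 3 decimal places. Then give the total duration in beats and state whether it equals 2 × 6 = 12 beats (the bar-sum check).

1) 0.0ms=0b +359.64ms=6/7b
2) 359.64ms=6/7b +359.64ms=6/7b
3) 719.281ms=12/7b +359.64ms=6/7b
4) 1078.921ms=18/7b +359.64ms=6/7b
5) 1438.561ms=24/7b +359.64ms=6/7b
6) 1798.202ms=30/7b +1978.022ms=33/7b
7) 3776.224ms=9b +1258.741ms=3b
Σ=12b of 12 (143bpm 6/8) — PASS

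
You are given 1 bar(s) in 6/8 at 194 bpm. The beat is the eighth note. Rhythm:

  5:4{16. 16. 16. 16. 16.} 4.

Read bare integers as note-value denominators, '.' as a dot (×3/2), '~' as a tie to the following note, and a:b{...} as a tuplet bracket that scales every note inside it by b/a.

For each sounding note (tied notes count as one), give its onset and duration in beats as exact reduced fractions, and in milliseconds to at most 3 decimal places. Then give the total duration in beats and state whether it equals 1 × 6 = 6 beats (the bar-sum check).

1) 0.0ms=0b +185.567ms=3/5b
2) 185.567ms=3/5b +185.567ms=3/5b
3) 371.134ms=6/5b +185.567ms=3/5b
4) 556.701ms=9/5b +185.567ms=3/5b
5) 742.268ms=12/5b +185.567ms=3/5b
6) 927.835ms=3b +927.835ms=3b
Σ=6b of 6 (194bpm 6/8) — PASS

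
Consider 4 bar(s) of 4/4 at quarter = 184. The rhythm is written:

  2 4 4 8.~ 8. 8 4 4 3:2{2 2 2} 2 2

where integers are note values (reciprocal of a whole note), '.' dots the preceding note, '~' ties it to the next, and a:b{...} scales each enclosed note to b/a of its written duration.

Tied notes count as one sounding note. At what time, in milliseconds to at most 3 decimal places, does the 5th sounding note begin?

note 5 onset = 11/2b = 1793.478ms

1. 0.0ms @ 0 + 652.174ms (2)
2. 652.174ms @ 2 + 326.087ms (1)
3. 978.261ms @ 3 + 326.087ms (1)
4. 1304.348ms @ 4 + 489.13ms (3/2)
5. 1793.478ms @ 11/2 + 163.043ms (1/2)
6. 1956.522ms @ 6 + 326.087ms (1)
7. 2282.609ms @ 7 + 326.087ms (1)
8. 2608.696ms @ 8 + 434.783ms (4/3)
9. 3043.478ms @ 28/3 + 434.783ms (4/3)
10. 3478.261ms @ 32/3 + 434.783ms (4/3)
11. 3913.043ms @ 12 + 652.174ms (2)
12. 4565.217ms @ 14 + 652.174ms (2)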